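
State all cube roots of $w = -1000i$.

|w| = 1000, arg(w) = 270°
Root modulus = 1000^(1/3) = 10
Root arguments: θ_k = (270° + 360°k)/3 for k = 0, 1, ..., 2
Roots: 10i, -5*sqrt(3) - 5i, 5*sqrt(3) - 5i


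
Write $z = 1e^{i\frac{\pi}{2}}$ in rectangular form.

a = r cos θ = 1 * 0 = 0
b = r sin θ = 1 * 1 = 1
z = i


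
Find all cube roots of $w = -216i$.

|w| = 216, arg(w) = 270°
Root modulus = 216^(1/3) = 6
Root arguments: θ_k = (270° + 360°k)/3 for k = 0, 1, ..., 2
Roots: 6i, -3*sqrt(3) - 3i, 3*sqrt(3) - 3i


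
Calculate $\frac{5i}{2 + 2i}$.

Multiply numerator and denominator by conjugate (2 - 2i):
= (5i)(2 - 2i) / (2^2 + 2^2)
= (10 + 10i) / 8
Divide through by 2: (5 + 5i) / 4
= 5/4 + (5/4)i


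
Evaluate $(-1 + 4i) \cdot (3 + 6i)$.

(a1*a2 - b1*b2) + (a1*b2 + b1*a2)i
= (-3 - 24) + (-6 + 12)i
= -27 + 6i


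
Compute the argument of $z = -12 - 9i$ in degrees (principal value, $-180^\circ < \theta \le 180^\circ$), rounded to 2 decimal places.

θ = arctan(b/a) = arctan(-9/-12) (quadrant-adjusted) = -143.13°


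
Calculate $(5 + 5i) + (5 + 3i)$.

(5 + 5) + (5 + 3)i = 10 + 8i


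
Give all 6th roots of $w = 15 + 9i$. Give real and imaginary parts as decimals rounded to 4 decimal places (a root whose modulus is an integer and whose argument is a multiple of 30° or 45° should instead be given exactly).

|w| = sqrt(306) ≈ 17.492856, arg(w) ≈ 30.963757°
Root modulus = sqrt(306)^(1/6) ≈ 1.611178
Root arguments: θ_k = (arg(w) + 360°k)/6 for k = 0, 1, ..., 5
Compute each root as (root modulus)(cos θ_k + i sin θ_k) using full-precision intermediates, then round to 4 decimal places.
Roots: 1.6046 + 0.1449i, 0.6768 + 1.4621i, -0.9278 + 1.3172i, -1.6046 - 0.1449i, -0.6768 - 1.4621i, 0.9278 - 1.3172i


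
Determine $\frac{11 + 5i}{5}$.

Divisor is real, so divide each part by 5:
= 11/5 + i


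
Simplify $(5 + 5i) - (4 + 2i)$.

(5 - 4) + (5 - 2)i = 1 + 3i


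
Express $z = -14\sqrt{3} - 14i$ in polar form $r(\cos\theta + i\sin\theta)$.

r = |z| = sqrt(a^2 + b^2) = sqrt((-14*sqrt(3))^2 + (-14)^2) = sqrt(588 + 196) = sqrt(784) = 28
θ = arctan(b/a) = arctan(-14/-24.2487) (quadrant-adjusted) = 210°
z = 28(cos 210° + i sin 210°)


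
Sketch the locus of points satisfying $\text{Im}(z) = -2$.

Im(z) = y where z = x + yi; the equation y = -2 is satisfied by all points with that y-coordinate
Locus: Horizontal line y = -2


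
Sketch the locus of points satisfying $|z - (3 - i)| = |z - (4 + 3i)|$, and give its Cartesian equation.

|z - z1| = |z - z2| means z is equidistant from z1 and z2,
i.e. the perpendicular bisector of the segment from (3, -1) to (4, 3) (midpoint (7/2, 1)).
With z = x + yi, square both sides:
(x - 3)^2 + (y - (-1))^2 = (x - 4)^2 + (y - 3)^2
The x^2 and y^2 terms cancel: 2x + 8y = 25 - 10 = 15
Simplify: 2x + 8y = 15
Locus: Perpendicular bisector of the segment from (3, -1) to (4, 3): the line 2x + 8y = 15


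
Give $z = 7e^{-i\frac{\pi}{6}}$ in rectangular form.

a = r cos θ = 7 * sqrt(3)/2 = 7*sqrt(3)/2
b = r sin θ = 7 * -1/2 = -7/2
z = 7*sqrt(3)/2 - (7/2)i


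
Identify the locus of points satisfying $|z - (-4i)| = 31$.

|z - z0| = r describes a circle centered at z0 with radius r
Here z0 = -4i and r = 31
Locus: Circle centered at (0, -4) with radius 31


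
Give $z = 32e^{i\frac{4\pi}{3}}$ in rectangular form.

a = r cos θ = 32 * -1/2 = -16
b = r sin θ = 32 * -sqrt(3)/2 = -16*sqrt(3)
z = -16 - 16*sqrt(3)i


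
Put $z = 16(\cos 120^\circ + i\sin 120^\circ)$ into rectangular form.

a = r cos θ = 16 * -1/2 = -8
b = r sin θ = 16 * sqrt(3)/2 = 8*sqrt(3)
z = -8 + 8*sqrt(3)i


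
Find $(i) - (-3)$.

(0 - (-3)) + (1 - 0)i = 3 + i


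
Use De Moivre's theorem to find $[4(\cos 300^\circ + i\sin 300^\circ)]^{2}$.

By De Moivre: z^n = r^n(cos(nθ) + i sin(nθ))
= 4^2(cos(2*300°) + i sin(2*300°))
= 16(cos 240° + i sin 240°)
= -8 - 8*sqrt(3)i


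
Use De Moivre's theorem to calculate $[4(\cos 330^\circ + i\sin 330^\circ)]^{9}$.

By De Moivre: z^n = r^n(cos(nθ) + i sin(nθ))
= 4^9(cos(9*330°) + i sin(9*330°))
= 262144(cos 90° + i sin 90°)
= 262144i


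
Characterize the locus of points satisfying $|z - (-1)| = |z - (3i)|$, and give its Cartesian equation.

|z - z1| = |z - z2| means z is equidistant from z1 and z2,
i.e. the perpendicular bisector of the segment from (-1, 0) to (0, 3) (midpoint (-1/2, 3/2)).
With z = x + yi, square both sides:
(x - (-1))^2 + (y - 0)^2 = (x - 0)^2 + (y - 3)^2
The x^2 and y^2 terms cancel: 2x + 6y = 9 - 1 = 8
Simplify: x + 3y = 4
Locus: Perpendicular bisector of the segment from (-1, 0) to (0, 3): the line x + 3y = 4


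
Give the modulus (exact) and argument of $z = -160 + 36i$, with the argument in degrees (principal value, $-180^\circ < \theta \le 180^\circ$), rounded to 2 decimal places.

|z| = sqrt((-160)^2 + 36^2) = 164
arg(z) = arctan(b/a) = arctan(36/-160) (quadrant-adjusted) = 167.32°


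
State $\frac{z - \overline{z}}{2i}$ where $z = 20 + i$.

z - conjugate(z) = 2bi
(z - conjugate(z))/(2i) = 2bi/(2i) = b = 1


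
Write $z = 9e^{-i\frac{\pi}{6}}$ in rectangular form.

a = r cos θ = 9 * sqrt(3)/2 = 9*sqrt(3)/2
b = r sin θ = 9 * -1/2 = -9/2
z = 9*sqrt(3)/2 - (9/2)i


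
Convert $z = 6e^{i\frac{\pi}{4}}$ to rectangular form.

a = r cos θ = 6 * sqrt(2)/2 = 3*sqrt(2)
b = r sin θ = 6 * sqrt(2)/2 = 3*sqrt(2)
z = 3*sqrt(2) + 3*sqrt(2)i


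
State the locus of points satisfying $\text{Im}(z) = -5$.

Im(z) = y where z = x + yi; the equation y = -5 is satisfied by all points with that y-coordinate
Locus: Horizontal line y = -5


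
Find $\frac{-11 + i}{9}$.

Divisor is real, so divide each part by 9:
= -11/9 + (1/9)i


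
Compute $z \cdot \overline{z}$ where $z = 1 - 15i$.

z * conjugate(z) = |z|^2 = a^2 + b^2
= 1^2 + (-15)^2 = 226


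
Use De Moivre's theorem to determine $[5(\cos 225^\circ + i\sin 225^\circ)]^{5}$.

By De Moivre: z^n = r^n(cos(nθ) + i sin(nθ))
= 5^5(cos(5*225°) + i sin(5*225°))
= 3125(cos 45° + i sin 45°)
= 3125*sqrt(2)/2 + (3125*sqrt(2)/2)i


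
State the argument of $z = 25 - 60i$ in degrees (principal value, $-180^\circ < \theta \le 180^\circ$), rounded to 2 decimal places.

θ = arctan(b/a) = arctan(-60/25) (quadrant-adjusted) = -67.38°


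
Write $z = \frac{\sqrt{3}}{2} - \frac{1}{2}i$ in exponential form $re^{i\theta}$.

r = |z| = sqrt((sqrt(3)/2)^2 + (-1/2)^2) = sqrt(3/4 + 1/4) = sqrt(1) = 1
θ = arctan(b/a) = arctan(-0.5/0.866) (quadrant-adjusted) = -30° = -π/6
z = 1e^(-i*π/6)


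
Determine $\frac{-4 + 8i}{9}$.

Divisor is real, so divide each part by 9:
= -4/9 + (8/9)i


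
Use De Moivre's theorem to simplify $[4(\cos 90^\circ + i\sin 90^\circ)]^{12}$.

By De Moivre: z^n = r^n(cos(nθ) + i sin(nθ))
= 4^12(cos(12*90°) + i sin(12*90°))
= 16777216(cos 0° + i sin 0°)
= 16777216


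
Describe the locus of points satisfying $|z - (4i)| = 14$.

|z - z0| = r describes a circle centered at z0 with radius r
Here z0 = 4i and r = 14
Locus: Circle centered at (0, 4) with radius 14


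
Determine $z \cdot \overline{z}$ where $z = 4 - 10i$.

z * conjugate(z) = |z|^2 = a^2 + b^2
= 4^2 + (-10)^2 = 116


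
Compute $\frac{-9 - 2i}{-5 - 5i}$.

Multiply numerator and denominator by conjugate (-5 + 5i):
= (-9 - 2i)(-5 + 5i) / ((-5)^2 + (-5)^2)
= (55 - 35i) / 50
Divide through by 5: (11 - 7i) / 10
= 11/10 - (7/10)i


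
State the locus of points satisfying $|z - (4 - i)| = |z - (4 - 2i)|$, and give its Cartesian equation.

|z - z1| = |z - z2| means z is equidistant from z1 and z2,
i.e. the perpendicular bisector of the segment from (4, -1) to (4, -2) (midpoint (4, -3/2)).
With z = x + yi, square both sides:
(x - 4)^2 + (y - (-1))^2 = (x - 4)^2 + (y - (-2))^2
The x^2 and y^2 terms cancel: 0x + (-2)y = 20 - 17 = 3
Simplify: y = -3/2
Locus: Perpendicular bisector of the segment from (4, -1) to (4, -2): the line y = -3/2


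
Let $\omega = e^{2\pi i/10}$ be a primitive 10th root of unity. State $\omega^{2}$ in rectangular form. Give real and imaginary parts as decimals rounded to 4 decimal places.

ω^2 = e^(2πi·2/10) = e^(i·2π/5)
= cos(2π/5) + i sin(2π/5)
= 0.3090 + 0.9511i


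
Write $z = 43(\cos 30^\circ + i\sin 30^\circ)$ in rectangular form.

a = r cos θ = 43 * sqrt(3)/2 = 43*sqrt(3)/2
b = r sin θ = 43 * 1/2 = 43/2
z = 43*sqrt(3)/2 + (43/2)i


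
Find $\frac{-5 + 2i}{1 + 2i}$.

Multiply numerator and denominator by conjugate (1 - 2i):
= (-5 + 2i)(1 - 2i) / (1^2 + 2^2)
= (-1 + 12i) / 5
= -1/5 + (12/5)i


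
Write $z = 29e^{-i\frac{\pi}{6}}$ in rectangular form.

a = r cos θ = 29 * sqrt(3)/2 = 29*sqrt(3)/2
b = r sin θ = 29 * -1/2 = -29/2
z = 29*sqrt(3)/2 - (29/2)i


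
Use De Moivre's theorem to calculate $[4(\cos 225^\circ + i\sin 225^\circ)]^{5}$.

By De Moivre: z^n = r^n(cos(nθ) + i sin(nθ))
= 4^5(cos(5*225°) + i sin(5*225°))
= 1024(cos 45° + i sin 45°)
= 512*sqrt(2) + 512*sqrt(2)i


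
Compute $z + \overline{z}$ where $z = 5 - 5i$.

z + conjugate(z) = (a + bi) + (a - bi) = 2a
= 2 * 5 = 10


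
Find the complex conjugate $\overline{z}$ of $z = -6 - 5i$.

If z = a + bi, then conjugate(z) = a - bi
conjugate(-6 - 5i) = -6 + 5i


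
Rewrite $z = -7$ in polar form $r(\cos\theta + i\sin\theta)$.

r = |z| = sqrt(a^2 + b^2) = sqrt((-7)^2 + (0)^2) = sqrt(49 + 0) = sqrt(49) = 7
b = 0 and a < 0, so z lies on the negative real axis: θ = 180°
z = 7(cos 180° + i sin 180°)


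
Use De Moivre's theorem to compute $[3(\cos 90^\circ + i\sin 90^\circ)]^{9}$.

By De Moivre: z^n = r^n(cos(nθ) + i sin(nθ))
= 3^9(cos(9*90°) + i sin(9*90°))
= 19683(cos 90° + i sin 90°)
= 19683i


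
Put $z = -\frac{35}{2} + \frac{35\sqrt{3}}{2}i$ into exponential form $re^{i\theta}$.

r = |z| = sqrt((-35/2)^2 + (35*sqrt(3)/2)^2) = sqrt(1225/4 + 3675/4) = sqrt(1225) = 35
θ = arctan(b/a) = arctan(30.3109/-17.5) (quadrant-adjusted) = 120° = 2π/3
z = 35e^(i*2π/3)


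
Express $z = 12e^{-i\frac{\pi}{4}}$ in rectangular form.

a = r cos θ = 12 * sqrt(2)/2 = 6*sqrt(2)
b = r sin θ = 12 * -sqrt(2)/2 = -6*sqrt(2)
z = 6*sqrt(2) - 6*sqrt(2)i


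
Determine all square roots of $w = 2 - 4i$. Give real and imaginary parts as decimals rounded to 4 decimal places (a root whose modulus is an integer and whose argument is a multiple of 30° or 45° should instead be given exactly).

|w| = sqrt(20) ≈ 4.472136, arg(w) ≈ 296.565051°
Root modulus = sqrt(20)^(1/2) ≈ 2.114743
Root arguments: θ_k = (arg(w) + 360°k)/2 for k = 0, 1, ..., 1
Compute each root as (root modulus)(cos θ_k + i sin θ_k) using full-precision intermediates, then round to 4 decimal places.
Roots: -1.7989 + 1.1118i, 1.7989 - 1.1118i


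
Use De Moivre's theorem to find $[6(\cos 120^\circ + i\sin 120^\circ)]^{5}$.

By De Moivre: z^n = r^n(cos(nθ) + i sin(nθ))
= 6^5(cos(5*120°) + i sin(5*120°))
= 7776(cos 240° + i sin 240°)
= -3888 - 3888*sqrt(3)i


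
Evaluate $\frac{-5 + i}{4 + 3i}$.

Multiply numerator and denominator by conjugate (4 - 3i):
= (-5 + i)(4 - 3i) / (4^2 + 3^2)
= (-17 + 19i) / 25
= -17/25 + (19/25)i


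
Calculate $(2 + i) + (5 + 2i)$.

(2 + 5) + (1 + 2)i = 7 + 3i


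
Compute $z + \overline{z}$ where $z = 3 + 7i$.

z + conjugate(z) = (a + bi) + (a - bi) = 2a
= 2 * 3 = 6


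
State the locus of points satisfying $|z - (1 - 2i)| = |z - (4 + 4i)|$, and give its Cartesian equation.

|z - z1| = |z - z2| means z is equidistant from z1 and z2,
i.e. the perpendicular bisector of the segment from (1, -2) to (4, 4) (midpoint (5/2, 1)).
With z = x + yi, square both sides:
(x - 1)^2 + (y - (-2))^2 = (x - 4)^2 + (y - 4)^2
The x^2 and y^2 terms cancel: 6x + 12y = 32 - 5 = 27
Simplify: 2x + 4y = 9
Locus: Perpendicular bisector of the segment from (1, -2) to (4, 4): the line 2x + 4y = 9


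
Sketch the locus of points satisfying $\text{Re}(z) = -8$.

Re(z) = x where z = x + yi; the equation x = -8 is satisfied by all points with that x-coordinate
Locus: Vertical line x = -8


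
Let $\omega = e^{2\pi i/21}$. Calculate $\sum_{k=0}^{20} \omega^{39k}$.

Let ζ = ω^39 = e^(2πi·39/21). Since 21 ∤ 39, ζ ≠ 1.
Sum = Σ_{k=0}^{20} ζ^k = (ζ^21 - 1)/(ζ - 1) = (ω^{39·21} - 1)/(ζ - 1) = (1 - 1)/(ζ - 1) = 0


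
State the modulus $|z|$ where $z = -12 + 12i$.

|z| = sqrt(a^2 + b^2) = sqrt((-12)^2 + 12^2) = sqrt(288) = sqrt(288)


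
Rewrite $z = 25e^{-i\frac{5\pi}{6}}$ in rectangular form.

a = r cos θ = 25 * -sqrt(3)/2 = -25*sqrt(3)/2
b = r sin θ = 25 * -1/2 = -25/2
z = -25*sqrt(3)/2 - (25/2)i


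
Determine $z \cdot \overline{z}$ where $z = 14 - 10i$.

z * conjugate(z) = |z|^2 = a^2 + b^2
= 14^2 + (-10)^2 = 296


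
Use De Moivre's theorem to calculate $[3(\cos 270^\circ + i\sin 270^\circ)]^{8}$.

By De Moivre: z^n = r^n(cos(nθ) + i sin(nθ))
= 3^8(cos(8*270°) + i sin(8*270°))
= 6561(cos 0° + i sin 0°)
= 6561


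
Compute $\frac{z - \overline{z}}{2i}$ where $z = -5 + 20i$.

z - conjugate(z) = 2bi
(z - conjugate(z))/(2i) = 2bi/(2i) = b = 20


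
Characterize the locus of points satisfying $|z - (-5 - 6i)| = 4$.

|z - z0| = r describes a circle centered at z0 with radius r
Here z0 = -5 - 6i and r = 4
Locus: Circle centered at (-5, -6) with radius 4


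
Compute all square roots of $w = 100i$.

|w| = 100, arg(w) = 90°
Root modulus = 100^(1/2) = 10
Root arguments: θ_k = (90° + 360°k)/2 for k = 0, 1, ..., 1
Roots: 5*sqrt(2) + 5*sqrt(2)i, -5*sqrt(2) - 5*sqrt(2)i


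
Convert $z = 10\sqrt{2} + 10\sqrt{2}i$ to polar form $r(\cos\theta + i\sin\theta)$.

r = |z| = sqrt(a^2 + b^2) = sqrt((10*sqrt(2))^2 + (10*sqrt(2))^2) = sqrt(200 + 200) = sqrt(400) = 20
θ = arctan(b/a) = arctan(14.1421/14.1421) (quadrant-adjusted) = 45°
z = 20(cos 45° + i sin 45°)


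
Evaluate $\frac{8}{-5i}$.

Multiply numerator and denominator by conjugate (5i):
= (8)(5i) / (0^2 + (-5)^2)
= (40i) / 25
Divide through by 5: (8i) / 5
= 0 + (8/5)i


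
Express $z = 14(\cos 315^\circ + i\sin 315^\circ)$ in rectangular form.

a = r cos θ = 14 * sqrt(2)/2 = 7*sqrt(2)
b = r sin θ = 14 * -sqrt(2)/2 = -7*sqrt(2)
z = 7*sqrt(2) - 7*sqrt(2)i


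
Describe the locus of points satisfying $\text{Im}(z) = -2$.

Im(z) = y where z = x + yi; the equation y = -2 is satisfied by all points with that y-coordinate
Locus: Horizontal line y = -2


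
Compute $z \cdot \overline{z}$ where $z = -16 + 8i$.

z * conjugate(z) = |z|^2 = a^2 + b^2
= (-16)^2 + 8^2 = 320


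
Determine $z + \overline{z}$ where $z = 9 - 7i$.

z + conjugate(z) = (a + bi) + (a - bi) = 2a
= 2 * 9 = 18


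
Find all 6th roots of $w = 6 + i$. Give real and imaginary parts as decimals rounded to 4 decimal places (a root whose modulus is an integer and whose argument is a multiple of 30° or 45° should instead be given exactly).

|w| = sqrt(37) ≈ 6.082763, arg(w) ≈ 9.462322°
Root modulus = sqrt(37)^(1/6) ≈ 1.351088
Root arguments: θ_k = (arg(w) + 360°k)/6 for k = 0, 1, ..., 5
Compute each root as (root modulus)(cos θ_k + i sin θ_k) using full-precision intermediates, then round to 4 decimal places.
Roots: 1.3506 + 0.0372i, 0.6431 + 1.1882i, -0.7075 + 1.1510i, -1.3506 - 0.0372i, -0.6431 - 1.1882i, 0.7075 - 1.1510i


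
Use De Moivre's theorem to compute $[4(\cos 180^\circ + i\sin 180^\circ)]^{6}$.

By De Moivre: z^n = r^n(cos(nθ) + i sin(nθ))
= 4^6(cos(6*180°) + i sin(6*180°))
= 4096(cos 0° + i sin 0°)
= 4096


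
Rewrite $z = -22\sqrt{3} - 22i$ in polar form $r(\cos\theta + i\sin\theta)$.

r = |z| = sqrt(a^2 + b^2) = sqrt((-22*sqrt(3))^2 + (-22)^2) = sqrt(1452 + 484) = sqrt(1936) = 44
θ = arctan(b/a) = arctan(-22/-38.1051) (quadrant-adjusted) = 210°
z = 44(cos 210° + i sin 210°)


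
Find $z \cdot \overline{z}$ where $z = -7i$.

z * conjugate(z) = |z|^2 = a^2 + b^2
= 0^2 + (-7)^2 = 49


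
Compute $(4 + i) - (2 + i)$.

(4 - 2) + (1 - 1)i = 2


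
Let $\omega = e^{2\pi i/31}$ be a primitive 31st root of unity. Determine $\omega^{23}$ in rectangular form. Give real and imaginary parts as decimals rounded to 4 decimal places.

ω^23 = e^(2πi·23/31) = e^(i·46π/31)
= cos(46π/31) + i sin(46π/31)
= -0.0506 - 0.9987i


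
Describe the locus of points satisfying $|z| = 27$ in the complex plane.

|z| = 27 means sqrt(x^2 + y^2) = 27
This is a circle of radius 27 centered at the origin


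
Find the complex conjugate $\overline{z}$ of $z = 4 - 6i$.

If z = a + bi, then conjugate(z) = a - bi
conjugate(4 - 6i) = 4 + 6i


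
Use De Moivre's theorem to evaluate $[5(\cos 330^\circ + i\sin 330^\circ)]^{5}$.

By De Moivre: z^n = r^n(cos(nθ) + i sin(nθ))
= 5^5(cos(5*330°) + i sin(5*330°))
= 3125(cos 210° + i sin 210°)
= -3125*sqrt(3)/2 - (3125/2)i


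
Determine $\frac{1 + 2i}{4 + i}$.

Multiply numerator and denominator by conjugate (4 - i):
= (1 + 2i)(4 - i) / (4^2 + 1^2)
= (6 + 7i) / 17
= 6/17 + (7/17)i


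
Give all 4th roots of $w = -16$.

|w| = 16, arg(w) = 180°
Root modulus = 16^(1/4) = 2
Root arguments: θ_k = (180° + 360°k)/4 for k = 0, 1, ..., 3
Roots: sqrt(2) + sqrt(2)i, -sqrt(2) + sqrt(2)i, -sqrt(2) - sqrt(2)i, sqrt(2) - sqrt(2)i


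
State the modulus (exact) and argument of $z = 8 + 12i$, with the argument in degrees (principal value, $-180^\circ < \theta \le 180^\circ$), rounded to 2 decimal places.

|z| = sqrt(8^2 + 12^2) = sqrt(208)
arg(z) = arctan(b/a) = arctan(12/8) (quadrant-adjusted) = 56.31°


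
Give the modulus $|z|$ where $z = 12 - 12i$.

|z| = sqrt(a^2 + b^2) = sqrt(12^2 + (-12)^2) = sqrt(288) = sqrt(288)


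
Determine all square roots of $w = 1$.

|w| = 1, arg(w) = 0°
Root modulus = 1^(1/2) = 1
Root arguments: θ_k = (0° + 360°k)/2 for k = 0, 1, ..., 1
Roots: 1, -1


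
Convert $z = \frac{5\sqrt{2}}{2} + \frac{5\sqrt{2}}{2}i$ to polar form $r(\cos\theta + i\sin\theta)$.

r = |z| = sqrt(a^2 + b^2) = sqrt((5*sqrt(2)/2)^2 + (5*sqrt(2)/2)^2) = sqrt(25/2 + 25/2) = sqrt(25) = 5
θ = arctan(b/a) = arctan(3.5355/3.5355) (quadrant-adjusted) = 45°
z = 5(cos 45° + i sin 45°)


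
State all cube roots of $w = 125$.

|w| = 125, arg(w) = 0°
Root modulus = 125^(1/3) = 5
Root arguments: θ_k = (0° + 360°k)/3 for k = 0, 1, ..., 2
Roots: 5, -5/2 + (5*sqrt(3)/2)i, -5/2 - (5*sqrt(3)/2)i


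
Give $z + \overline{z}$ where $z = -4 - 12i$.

z + conjugate(z) = (a + bi) + (a - bi) = 2a
= 2 * (-4) = -8


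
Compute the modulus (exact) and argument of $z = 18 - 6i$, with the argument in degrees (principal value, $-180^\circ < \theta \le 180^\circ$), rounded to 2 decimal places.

|z| = sqrt(18^2 + (-6)^2) = sqrt(360)
arg(z) = arctan(b/a) = arctan(-6/18) (quadrant-adjusted) = -18.43°


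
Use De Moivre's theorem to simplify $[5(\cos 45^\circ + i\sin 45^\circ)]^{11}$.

By De Moivre: z^n = r^n(cos(nθ) + i sin(nθ))
= 5^11(cos(11*45°) + i sin(11*45°))
= 48828125(cos 135° + i sin 135°)
= -48828125*sqrt(2)/2 + (48828125*sqrt(2)/2)i


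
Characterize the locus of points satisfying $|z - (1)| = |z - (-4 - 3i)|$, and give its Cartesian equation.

|z - z1| = |z - z2| means z is equidistant from z1 and z2,
i.e. the perpendicular bisector of the segment from (1, 0) to (-4, -3) (midpoint (-3/2, -3/2)).
With z = x + yi, square both sides:
(x - 1)^2 + (y - 0)^2 = (x - (-4))^2 + (y - (-3))^2
The x^2 and y^2 terms cancel: -10x + (-6)y = 25 - 1 = 24
Simplify: 5x + 3y = -12
Locus: Perpendicular bisector of the segment from (1, 0) to (-4, -3): the line 5x + 3y = -12


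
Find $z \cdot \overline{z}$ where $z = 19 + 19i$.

z * conjugate(z) = |z|^2 = a^2 + b^2
= 19^2 + 19^2 = 722


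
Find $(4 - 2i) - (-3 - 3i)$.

(4 - (-3)) + (-2 - (-3))i = 7 + i


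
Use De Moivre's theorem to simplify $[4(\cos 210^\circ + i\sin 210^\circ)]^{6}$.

By De Moivre: z^n = r^n(cos(nθ) + i sin(nθ))
= 4^6(cos(6*210°) + i sin(6*210°))
= 4096(cos 180° + i sin 180°)
= -4096


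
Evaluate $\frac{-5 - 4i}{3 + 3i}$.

Multiply numerator and denominator by conjugate (3 - 3i):
= (-5 - 4i)(3 - 3i) / (3^2 + 3^2)
= (-27 + 3i) / 18
Divide through by 3: (-9 + i) / 6
= -3/2 + (1/6)i


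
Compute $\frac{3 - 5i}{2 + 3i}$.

Multiply numerator and denominator by conjugate (2 - 3i):
= (3 - 5i)(2 - 3i) / (2^2 + 3^2)
= (-9 - 19i) / 13
= -9/13 - (19/13)i


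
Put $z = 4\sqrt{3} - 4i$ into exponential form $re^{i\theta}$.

r = |z| = sqrt((4*sqrt(3))^2 + (-4)^2) = sqrt(48 + 16) = sqrt(64) = 8
θ = arctan(b/a) = arctan(-4/6.9282) (quadrant-adjusted) = -30° = -π/6
z = 8e^(-i*π/6)


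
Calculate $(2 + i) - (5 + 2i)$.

(2 - 5) + (1 - 2)i = -3 - i


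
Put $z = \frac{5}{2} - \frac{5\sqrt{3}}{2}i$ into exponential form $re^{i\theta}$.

r = |z| = sqrt((5/2)^2 + (-5*sqrt(3)/2)^2) = sqrt(25/4 + 75/4) = sqrt(25) = 5
θ = arctan(b/a) = arctan(-4.3301/2.5) (quadrant-adjusted) = -60° = -π/3
z = 5e^(-i*π/3)


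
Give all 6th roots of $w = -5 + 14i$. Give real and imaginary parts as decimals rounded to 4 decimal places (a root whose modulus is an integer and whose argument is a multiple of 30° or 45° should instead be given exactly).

|w| = sqrt(221) ≈ 14.866069, arg(w) ≈ 109.653824°
Root modulus = sqrt(221)^(1/6) ≈ 1.568072
Root arguments: θ_k = (arg(w) + 360°k)/6 for k = 0, 1, ..., 5
Compute each root as (root modulus)(cos θ_k + i sin θ_k) using full-precision intermediates, then round to 4 decimal places.
Roots: 1.4890 + 0.4917i, 0.3186 + 1.5354i, -1.1703 + 1.0436i, -1.4890 - 0.4917i, -0.3186 - 1.5354i, 1.1703 - 1.0436i


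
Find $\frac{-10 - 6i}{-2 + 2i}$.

Multiply numerator and denominator by conjugate (-2 - 2i):
= (-10 - 6i)(-2 - 2i) / ((-2)^2 + 2^2)
= (8 + 32i) / 8
= 1 + 4i


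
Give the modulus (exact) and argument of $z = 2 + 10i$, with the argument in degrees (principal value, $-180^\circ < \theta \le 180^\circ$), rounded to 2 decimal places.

|z| = sqrt(2^2 + 10^2) = sqrt(104)
arg(z) = arctan(b/a) = arctan(10/2) (quadrant-adjusted) = 78.69°


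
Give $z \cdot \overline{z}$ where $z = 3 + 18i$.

z * conjugate(z) = |z|^2 = a^2 + b^2
= 3^2 + 18^2 = 333


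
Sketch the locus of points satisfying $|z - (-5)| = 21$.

|z - z0| = r describes a circle centered at z0 with radius r
Here z0 = -5 and r = 21
Locus: Circle centered at (-5, 0) with radius 21


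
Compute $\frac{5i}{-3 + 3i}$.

Multiply numerator and denominator by conjugate (-3 - 3i):
= (5i)(-3 - 3i) / ((-3)^2 + 3^2)
= (15 - 15i) / 18
Divide through by 3: (5 - 5i) / 6
= 5/6 - (5/6)i


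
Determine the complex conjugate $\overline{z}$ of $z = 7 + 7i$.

If z = a + bi, then conjugate(z) = a - bi
conjugate(7 + 7i) = 7 - 7i


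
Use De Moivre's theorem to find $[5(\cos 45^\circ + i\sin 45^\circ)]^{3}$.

By De Moivre: z^n = r^n(cos(nθ) + i sin(nθ))
= 5^3(cos(3*45°) + i sin(3*45°))
= 125(cos 135° + i sin 135°)
= -125*sqrt(2)/2 + (125*sqrt(2)/2)i


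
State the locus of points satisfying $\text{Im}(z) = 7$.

Im(z) = y where z = x + yi; the equation y = 7 is satisfied by all points with that y-coordinate
Locus: Horizontal line y = 7


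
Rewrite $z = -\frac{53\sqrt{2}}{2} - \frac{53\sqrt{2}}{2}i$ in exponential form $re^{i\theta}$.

r = |z| = sqrt((-53*sqrt(2)/2)^2 + (-53*sqrt(2)/2)^2) = sqrt(2809/2 + 2809/2) = sqrt(2809) = 53
θ = arctan(b/a) = arctan(-37.4767/-37.4767) (quadrant-adjusted) = 225° = 5π/4
z = 53e^(i*5π/4)


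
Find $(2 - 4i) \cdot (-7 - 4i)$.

(a1*a2 - b1*b2) + (a1*b2 + b1*a2)i
= (-14 - 16) + (-8 + 28)i
= -30 + 20i


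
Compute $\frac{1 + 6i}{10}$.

Divisor is real, so divide each part by 10:
= 1/10 + (3/5)i


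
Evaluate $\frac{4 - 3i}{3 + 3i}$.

Multiply numerator and denominator by conjugate (3 - 3i):
= (4 - 3i)(3 - 3i) / (3^2 + 3^2)
= (3 - 21i) / 18
Divide through by 3: (1 - 7i) / 6
= 1/6 - (7/6)i


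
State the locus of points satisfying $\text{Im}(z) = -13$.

Im(z) = y where z = x + yi; the equation y = -13 is satisfied by all points with that y-coordinate
Locus: Horizontal line y = -13


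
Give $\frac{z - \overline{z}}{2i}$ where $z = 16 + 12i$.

z - conjugate(z) = 2bi
(z - conjugate(z))/(2i) = 2bi/(2i) = b = 12


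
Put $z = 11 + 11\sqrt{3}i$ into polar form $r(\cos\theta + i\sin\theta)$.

r = |z| = sqrt(a^2 + b^2) = sqrt((11)^2 + (11*sqrt(3))^2) = sqrt(121 + 363) = sqrt(484) = 22
θ = arctan(b/a) = arctan(19.0526/11) (quadrant-adjusted) = 60°
z = 22(cos 60° + i sin 60°)


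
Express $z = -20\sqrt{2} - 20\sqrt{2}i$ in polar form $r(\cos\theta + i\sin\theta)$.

r = |z| = sqrt(a^2 + b^2) = sqrt((-20*sqrt(2))^2 + (-20*sqrt(2))^2) = sqrt(800 + 800) = sqrt(1600) = 40
θ = arctan(b/a) = arctan(-28.2843/-28.2843) (quadrant-adjusted) = 225°
z = 40(cos 225° + i sin 225°)


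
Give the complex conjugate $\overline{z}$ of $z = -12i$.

If z = a + bi, then conjugate(z) = a - bi
conjugate(-12i) = 12i


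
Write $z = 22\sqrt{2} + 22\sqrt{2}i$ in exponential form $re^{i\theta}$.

r = |z| = sqrt((22*sqrt(2))^2 + (22*sqrt(2))^2) = sqrt(968 + 968) = sqrt(1936) = 44
θ = arctan(b/a) = arctan(31.1127/31.1127) (quadrant-adjusted) = 45° = π/4
z = 44e^(i*π/4)


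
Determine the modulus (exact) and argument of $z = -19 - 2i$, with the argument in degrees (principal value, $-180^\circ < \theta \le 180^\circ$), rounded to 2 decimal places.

|z| = sqrt((-19)^2 + (-2)^2) = sqrt(365)
arg(z) = arctan(b/a) = arctan(-2/-19) (quadrant-adjusted) = -173.99°


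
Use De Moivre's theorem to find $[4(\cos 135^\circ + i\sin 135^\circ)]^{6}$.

By De Moivre: z^n = r^n(cos(nθ) + i sin(nθ))
= 4^6(cos(6*135°) + i sin(6*135°))
= 4096(cos 90° + i sin 90°)
= 4096i


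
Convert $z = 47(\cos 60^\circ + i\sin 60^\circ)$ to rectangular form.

a = r cos θ = 47 * 1/2 = 47/2
b = r sin θ = 47 * sqrt(3)/2 = 47*sqrt(3)/2
z = 47/2 + (47*sqrt(3)/2)i


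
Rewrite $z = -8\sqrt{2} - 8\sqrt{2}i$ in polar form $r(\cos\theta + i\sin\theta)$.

r = |z| = sqrt(a^2 + b^2) = sqrt((-8*sqrt(2))^2 + (-8*sqrt(2))^2) = sqrt(128 + 128) = sqrt(256) = 16
θ = arctan(b/a) = arctan(-11.3137/-11.3137) (quadrant-adjusted) = 225°
z = 16(cos 225° + i sin 225°)


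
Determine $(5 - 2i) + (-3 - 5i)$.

(5 + (-3)) + (-2 + (-5))i = 2 - 7i


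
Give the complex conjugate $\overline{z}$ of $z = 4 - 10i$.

If z = a + bi, then conjugate(z) = a - bi
conjugate(4 - 10i) = 4 + 10i


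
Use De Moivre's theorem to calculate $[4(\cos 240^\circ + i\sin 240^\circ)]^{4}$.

By De Moivre: z^n = r^n(cos(nθ) + i sin(nθ))
= 4^4(cos(4*240°) + i sin(4*240°))
= 256(cos 240° + i sin 240°)
= -128 - 128*sqrt(3)i


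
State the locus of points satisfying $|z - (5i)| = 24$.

|z - z0| = r describes a circle centered at z0 with radius r
Here z0 = 5i and r = 24
Locus: Circle centered at (0, 5) with radius 24


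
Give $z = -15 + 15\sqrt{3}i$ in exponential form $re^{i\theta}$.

r = |z| = sqrt((-15)^2 + (15*sqrt(3))^2) = sqrt(225 + 675) = sqrt(900) = 30
θ = arctan(b/a) = arctan(25.9808/-15) (quadrant-adjusted) = 120° = 2π/3
z = 30e^(i*2π/3)


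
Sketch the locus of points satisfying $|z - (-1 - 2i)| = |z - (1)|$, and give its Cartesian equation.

|z - z1| = |z - z2| means z is equidistant from z1 and z2,
i.e. the perpendicular bisector of the segment from (-1, -2) to (1, 0) (midpoint (0, -1)).
With z = x + yi, square both sides:
(x - (-1))^2 + (y - (-2))^2 = (x - 1)^2 + (y - 0)^2
The x^2 and y^2 terms cancel: 4x + 4y = 1 - 5 = -4
Simplify: x + y = -1
Locus: Perpendicular bisector of the segment from (-1, -2) to (1, 0): the line x + y = -1


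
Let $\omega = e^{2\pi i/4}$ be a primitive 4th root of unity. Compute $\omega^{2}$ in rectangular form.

ω^2 = e^(2πi·2/4) = e^(i·1π)
= cos(1π) + i sin(1π)
= -1


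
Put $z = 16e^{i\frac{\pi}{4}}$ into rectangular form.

a = r cos θ = 16 * sqrt(2)/2 = 8*sqrt(2)
b = r sin θ = 16 * sqrt(2)/2 = 8*sqrt(2)
z = 8*sqrt(2) + 8*sqrt(2)i


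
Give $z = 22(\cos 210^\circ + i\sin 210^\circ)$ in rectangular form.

a = r cos θ = 22 * -sqrt(3)/2 = -11*sqrt(3)
b = r sin θ = 22 * -1/2 = -11
z = -11*sqrt(3) - 11i


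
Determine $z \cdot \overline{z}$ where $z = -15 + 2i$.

z * conjugate(z) = |z|^2 = a^2 + b^2
= (-15)^2 + 2^2 = 229


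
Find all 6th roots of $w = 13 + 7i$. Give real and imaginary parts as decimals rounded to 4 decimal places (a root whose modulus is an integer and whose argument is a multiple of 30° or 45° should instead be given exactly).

|w| = sqrt(218) ≈ 14.764823, arg(w) ≈ 28.300756°
Root modulus = sqrt(218)^(1/6) ≈ 1.566287
Root arguments: θ_k = (arg(w) + 360°k)/6 for k = 0, 1, ..., 5
Compute each root as (root modulus)(cos θ_k + i sin θ_k) using full-precision intermediates, then round to 4 decimal places.
Roots: 1.5610 + 0.1288i, 0.6690 + 1.4162i, -0.8920 + 1.2875i, -1.5610 - 0.1288i, -0.6690 - 1.4162i, 0.8920 - 1.2875i


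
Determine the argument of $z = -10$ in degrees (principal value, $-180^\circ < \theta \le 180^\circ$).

b = 0 and a < 0, so z lies on the negative real axis: θ = 180°


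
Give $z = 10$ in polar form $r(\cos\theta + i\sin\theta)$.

r = |z| = sqrt(a^2 + b^2) = sqrt((10)^2 + (0)^2) = sqrt(100 + 0) = sqrt(100) = 10
b = 0 and a > 0, so z lies on the positive real axis: θ = 0°
z = 10(cos 0° + i sin 0°)


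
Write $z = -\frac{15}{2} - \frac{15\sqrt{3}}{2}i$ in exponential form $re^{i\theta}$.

r = |z| = sqrt((-15/2)^2 + (-15*sqrt(3)/2)^2) = sqrt(225/4 + 675/4) = sqrt(225) = 15
θ = arctan(b/a) = arctan(-12.9904/-7.5) (quadrant-adjusted) = -120° = -2π/3
z = 15e^(-i*2π/3)


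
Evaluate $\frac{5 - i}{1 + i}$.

Multiply numerator and denominator by conjugate (1 - i):
= (5 - i)(1 - i) / (1^2 + 1^2)
= (4 - 6i) / 2
= 2 - 3i


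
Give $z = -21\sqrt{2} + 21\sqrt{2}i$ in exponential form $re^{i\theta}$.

r = |z| = sqrt((-21*sqrt(2))^2 + (21*sqrt(2))^2) = sqrt(882 + 882) = sqrt(1764) = 42
θ = arctan(b/a) = arctan(29.6985/-29.6985) (quadrant-adjusted) = 135° = 3π/4
z = 42e^(i*3π/4)


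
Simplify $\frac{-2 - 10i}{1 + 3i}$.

Multiply numerator and denominator by conjugate (1 - 3i):
= (-2 - 10i)(1 - 3i) / (1^2 + 3^2)
= (-32 - 4i) / 10
Divide through by 2: (-16 - 2i) / 5
= -16/5 - (2/5)i


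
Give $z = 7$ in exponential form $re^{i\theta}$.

r = |z| = sqrt((7)^2 + (0)^2) = sqrt(49 + 0) = sqrt(49) = 7
b = 0 and a > 0, so z lies on the positive real axis: θ = 0
z = 7e^(i*0) = 7


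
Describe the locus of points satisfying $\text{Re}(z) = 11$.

Re(z) = x where z = x + yi; the equation x = 11 is satisfied by all points with that x-coordinate
Locus: Vertical line x = 11


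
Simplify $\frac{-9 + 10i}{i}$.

Multiply numerator and denominator by conjugate (-i):
= (-9 + 10i)(-i) / (0^2 + 1^2)
= (10 + 9i) / 1
= 10 + 9i


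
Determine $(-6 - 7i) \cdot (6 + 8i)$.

(a1*a2 - b1*b2) + (a1*b2 + b1*a2)i
= (-36 - (-56)) + (-48 + (-42))i
= 20 - 90i


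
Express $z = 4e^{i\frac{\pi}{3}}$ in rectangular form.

a = r cos θ = 4 * 1/2 = 2
b = r sin θ = 4 * sqrt(3)/2 = 2*sqrt(3)
z = 2 + 2*sqrt(3)i


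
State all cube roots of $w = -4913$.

|w| = 4913, arg(w) = 180°
Root modulus = 4913^(1/3) = 17
Root arguments: θ_k = (180° + 360°k)/3 for k = 0, 1, ..., 2
Roots: 17/2 + (17*sqrt(3)/2)i, -17, 17/2 - (17*sqrt(3)/2)i


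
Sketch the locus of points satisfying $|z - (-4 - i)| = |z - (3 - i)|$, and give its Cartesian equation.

|z - z1| = |z - z2| means z is equidistant from z1 and z2,
i.e. the perpendicular bisector of the segment from (-4, -1) to (3, -1) (midpoint (-1/2, -1)).
With z = x + yi, square both sides:
(x - (-4))^2 + (y - (-1))^2 = (x - 3)^2 + (y - (-1))^2
The x^2 and y^2 terms cancel: 14x + 0y = 10 - 17 = -7
Simplify: x = -1/2
Locus: Perpendicular bisector of the segment from (-4, -1) to (3, -1): the line x = -1/2


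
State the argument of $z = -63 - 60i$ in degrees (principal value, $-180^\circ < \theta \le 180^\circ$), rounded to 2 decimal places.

θ = arctan(b/a) = arctan(-60/-63) (quadrant-adjusted) = -136.40°


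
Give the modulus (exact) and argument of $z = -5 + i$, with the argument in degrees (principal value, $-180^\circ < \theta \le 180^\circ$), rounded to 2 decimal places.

|z| = sqrt((-5)^2 + 1^2) = sqrt(26)
arg(z) = arctan(b/a) = arctan(1/-5) (quadrant-adjusted) = 168.69°


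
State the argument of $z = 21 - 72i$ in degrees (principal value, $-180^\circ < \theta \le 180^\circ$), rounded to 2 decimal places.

θ = arctan(b/a) = arctan(-72/21) (quadrant-adjusted) = -73.74°


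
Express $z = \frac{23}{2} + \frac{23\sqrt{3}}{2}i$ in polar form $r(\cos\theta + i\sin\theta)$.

r = |z| = sqrt(a^2 + b^2) = sqrt((23/2)^2 + (23*sqrt(3)/2)^2) = sqrt(529/4 + 1587/4) = sqrt(529) = 23
θ = arctan(b/a) = arctan(19.9186/11.5) (quadrant-adjusted) = 60°
z = 23(cos 60° + i sin 60°)


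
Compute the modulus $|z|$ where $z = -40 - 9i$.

|z| = sqrt(a^2 + b^2) = sqrt((-40)^2 + (-9)^2) = sqrt(1681) = 41


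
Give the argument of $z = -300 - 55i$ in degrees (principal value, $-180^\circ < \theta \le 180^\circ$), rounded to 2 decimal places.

θ = arctan(b/a) = arctan(-55/-300) (quadrant-adjusted) = -169.61°


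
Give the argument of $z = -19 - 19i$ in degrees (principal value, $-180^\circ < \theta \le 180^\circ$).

θ = arctan(b/a) = arctan(-19/-19) (quadrant-adjusted) = -135°


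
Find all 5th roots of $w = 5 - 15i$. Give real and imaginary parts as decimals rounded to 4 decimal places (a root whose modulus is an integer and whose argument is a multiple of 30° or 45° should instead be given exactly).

|w| = sqrt(250) ≈ 15.811388, arg(w) ≈ 288.434949°
Root modulus = sqrt(250)^(1/5) ≈ 1.736977
Root arguments: θ_k = (arg(w) + 360°k)/5 for k = 0, 1, ..., 4
Compute each root as (root modulus)(cos θ_k + i sin θ_k) using full-precision intermediates, then round to 4 decimal places.
Roots: 0.9285 + 1.4680i, -1.1092 + 1.3367i, -1.6140 - 0.6419i, 0.1117 - 1.7334i, 1.6831 - 0.4294i


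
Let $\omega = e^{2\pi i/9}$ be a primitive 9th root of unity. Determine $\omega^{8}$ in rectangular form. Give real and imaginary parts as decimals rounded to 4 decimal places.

ω^8 = e^(2πi·8/9) = e^(i·16π/9)
= cos(16π/9) + i sin(16π/9)
= 0.7660 - 0.6428i


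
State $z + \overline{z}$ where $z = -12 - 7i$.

z + conjugate(z) = (a + bi) + (a - bi) = 2a
= 2 * (-12) = -24


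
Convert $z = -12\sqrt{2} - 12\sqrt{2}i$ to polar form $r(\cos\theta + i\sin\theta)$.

r = |z| = sqrt(a^2 + b^2) = sqrt((-12*sqrt(2))^2 + (-12*sqrt(2))^2) = sqrt(288 + 288) = sqrt(576) = 24
θ = arctan(b/a) = arctan(-16.9706/-16.9706) (quadrant-adjusted) = 225°
z = 24(cos 225° + i sin 225°)


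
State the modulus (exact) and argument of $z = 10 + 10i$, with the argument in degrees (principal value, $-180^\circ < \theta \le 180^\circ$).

|z| = sqrt(10^2 + 10^2) = sqrt(200)
arg(z) = arctan(b/a) = arctan(10/10) (quadrant-adjusted) = 45°


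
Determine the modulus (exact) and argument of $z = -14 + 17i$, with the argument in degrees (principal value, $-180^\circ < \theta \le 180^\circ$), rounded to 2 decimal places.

|z| = sqrt((-14)^2 + 17^2) = sqrt(485)
arg(z) = arctan(b/a) = arctan(17/-14) (quadrant-adjusted) = 129.47°


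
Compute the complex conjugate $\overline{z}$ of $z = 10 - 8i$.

If z = a + bi, then conjugate(z) = a - bi
conjugate(10 - 8i) = 10 + 8i


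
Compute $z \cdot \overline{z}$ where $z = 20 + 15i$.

z * conjugate(z) = |z|^2 = a^2 + b^2
= 20^2 + 15^2 = 625


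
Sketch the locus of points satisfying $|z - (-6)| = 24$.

|z - z0| = r describes a circle centered at z0 with radius r
Here z0 = -6 and r = 24
Locus: Circle centered at (-6, 0) with radius 24


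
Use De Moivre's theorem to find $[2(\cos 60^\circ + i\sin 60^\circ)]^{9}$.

By De Moivre: z^n = r^n(cos(nθ) + i sin(nθ))
= 2^9(cos(9*60°) + i sin(9*60°))
= 512(cos 180° + i sin 180°)
= -512


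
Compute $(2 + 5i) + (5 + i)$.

(2 + 5) + (5 + 1)i = 7 + 6i


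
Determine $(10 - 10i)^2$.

(a + bi)^2 = a^2 - b^2 + 2abi
= 10^2 - (-10)^2 + 2*10*(-10)i
= -200i


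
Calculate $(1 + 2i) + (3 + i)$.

(1 + 3) + (2 + 1)i = 4 + 3i


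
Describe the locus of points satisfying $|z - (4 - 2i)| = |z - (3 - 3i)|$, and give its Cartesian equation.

|z - z1| = |z - z2| means z is equidistant from z1 and z2,
i.e. the perpendicular bisector of the segment from (4, -2) to (3, -3) (midpoint (7/2, -5/2)).
With z = x + yi, square both sides:
(x - 4)^2 + (y - (-2))^2 = (x - 3)^2 + (y - (-3))^2
The x^2 and y^2 terms cancel: -2x + (-2)y = 18 - 20 = -2
Simplify: x + y = 1
Locus: Perpendicular bisector of the segment from (4, -2) to (3, -3): the line x + y = 1


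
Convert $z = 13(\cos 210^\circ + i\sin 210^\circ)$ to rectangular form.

a = r cos θ = 13 * -sqrt(3)/2 = -13*sqrt(3)/2
b = r sin θ = 13 * -1/2 = -13/2
z = -13*sqrt(3)/2 - (13/2)i


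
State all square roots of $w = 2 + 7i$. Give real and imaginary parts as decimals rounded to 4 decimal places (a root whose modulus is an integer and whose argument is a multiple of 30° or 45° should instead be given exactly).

|w| = sqrt(53) ≈ 7.280110, arg(w) ≈ 74.054604°
Root modulus = sqrt(53)^(1/2) ≈ 2.698168
Root arguments: θ_k = (arg(w) + 360°k)/2 for k = 0, 1, ..., 1
Compute each root as (root modulus)(cos θ_k + i sin θ_k) using full-precision intermediates, then round to 4 decimal places.
Roots: 2.1541 + 1.6248i, -2.1541 - 1.6248i


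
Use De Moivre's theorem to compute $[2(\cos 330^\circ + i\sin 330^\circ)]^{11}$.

By De Moivre: z^n = r^n(cos(nθ) + i sin(nθ))
= 2^11(cos(11*330°) + i sin(11*330°))
= 2048(cos 30° + i sin 30°)
= 1024*sqrt(3) + 1024i


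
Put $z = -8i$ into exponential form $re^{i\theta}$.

r = |z| = sqrt((0)^2 + (-8)^2) = sqrt(0 + 64) = sqrt(64) = 8
a = 0 and b < 0, so z lies on the negative imaginary axis: θ = -90° = -π/2
z = 8e^(-i*π/2)


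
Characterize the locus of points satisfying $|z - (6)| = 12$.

|z - z0| = r describes a circle centered at z0 with radius r
Here z0 = 6 and r = 12
Locus: Circle centered at (6, 0) with radius 12


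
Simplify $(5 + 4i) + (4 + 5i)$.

(5 + 4) + (4 + 5)i = 9 + 9i


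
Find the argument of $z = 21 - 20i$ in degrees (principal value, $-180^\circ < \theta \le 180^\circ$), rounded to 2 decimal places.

θ = arctan(b/a) = arctan(-20/21) (quadrant-adjusted) = -43.60°


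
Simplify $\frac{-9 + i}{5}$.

Divisor is real, so divide each part by 5:
= -9/5 + (1/5)i


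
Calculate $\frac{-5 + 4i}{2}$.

Divisor is real, so divide each part by 2:
= -5/2 + 2i


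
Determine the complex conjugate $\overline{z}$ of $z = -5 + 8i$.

If z = a + bi, then conjugate(z) = a - bi
conjugate(-5 + 8i) = -5 - 8i


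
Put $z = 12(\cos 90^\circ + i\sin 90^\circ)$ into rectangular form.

a = r cos θ = 12 * 0 = 0
b = r sin θ = 12 * 1 = 12
z = 12i


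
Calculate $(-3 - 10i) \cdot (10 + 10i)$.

(a1*a2 - b1*b2) + (a1*b2 + b1*a2)i
= (-30 - (-100)) + (-30 + (-100))i
= 70 - 130i


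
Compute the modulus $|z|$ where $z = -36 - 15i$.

|z| = sqrt(a^2 + b^2) = sqrt((-36)^2 + (-15)^2) = sqrt(1521) = 39


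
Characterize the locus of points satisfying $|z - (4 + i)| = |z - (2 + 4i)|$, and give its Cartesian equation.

|z - z1| = |z - z2| means z is equidistant from z1 and z2,
i.e. the perpendicular bisector of the segment from (4, 1) to (2, 4) (midpoint (3, 5/2)).
With z = x + yi, square both sides:
(x - 4)^2 + (y - 1)^2 = (x - 2)^2 + (y - 4)^2
The x^2 and y^2 terms cancel: -4x + 6y = 20 - 17 = 3
Simplify: 4x - 6y = -3
Locus: Perpendicular bisector of the segment from (4, 1) to (2, 4): the line 4x - 6y = -3


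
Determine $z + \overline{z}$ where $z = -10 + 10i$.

z + conjugate(z) = (a + bi) + (a - bi) = 2a
= 2 * (-10) = -20
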